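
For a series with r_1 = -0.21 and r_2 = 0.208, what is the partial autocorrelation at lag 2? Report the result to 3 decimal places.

φ_{22} = (r_2 − r_1²) / (1 − r_1²)
r_1² = (-0.21)² = 0.0441
Numerator = 0.208 − 0.0441 = 0.1639; denominator = 1 − 0.0441 = 0.9559
φ_{22} = 0.1639 / 0.9559 = 0.171

0.171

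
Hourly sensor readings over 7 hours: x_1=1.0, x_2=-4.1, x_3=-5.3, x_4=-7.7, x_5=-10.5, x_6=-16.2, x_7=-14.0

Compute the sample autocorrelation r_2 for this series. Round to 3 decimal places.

Mean x̄ = (1.0 − 4.1 − 5.3 − 7.7 − 10.5 − 16.2 − 14.0)/7 = -8.1143
Deviations from mean: 9.1143, 4.0143, 2.8143, 0.4143, -2.3857, -8.0857, -5.8857
Σ(x_t−x̄)(x_{t+2}−x̄) = (25.6502) + (1.6631) + (-6.7141) + (-3.3498) + (14.0416) = 31.2910
Denominator Σ(x_t−x̄)² = 212.9886
r_2 = 31.2910 / 212.9886 = 0.147

0.147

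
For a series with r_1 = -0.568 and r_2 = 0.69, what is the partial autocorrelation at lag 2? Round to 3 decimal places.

0.542

φ_{22} = (r_2 − r_1²) / (1 − r_1²)
r_1² = (-0.568)² = 0.322624
Numerator = 0.69 − 0.3226 = 0.3674; denominator = 1 − 0.3226 = 0.6774
φ_{22} = 0.3674 / 0.6774 = 0.542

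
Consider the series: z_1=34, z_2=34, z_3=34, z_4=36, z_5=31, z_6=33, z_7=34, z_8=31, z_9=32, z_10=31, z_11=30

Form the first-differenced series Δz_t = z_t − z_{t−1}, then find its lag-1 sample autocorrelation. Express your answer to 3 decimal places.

First differences Δz: 0, 0, 2, -5, 2, 1, -3, 1, -1, -1
Mean of differences = -0.4000
Numerator Σ(Δz_t−Δz̄)(Δz_{t+1}−Δz̄) = -25.3600
Denominator Σ(Δz_t−Δz̄)² = 44.4000
r_1(Δz) = -25.3600 / 44.4000 = -0.571

-0.571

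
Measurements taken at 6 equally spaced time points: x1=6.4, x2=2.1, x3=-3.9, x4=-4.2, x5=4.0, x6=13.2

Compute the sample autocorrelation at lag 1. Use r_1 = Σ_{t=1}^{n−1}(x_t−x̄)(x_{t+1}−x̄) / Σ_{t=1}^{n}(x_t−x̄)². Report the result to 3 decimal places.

0.253

Mean x̄ = (6.4 + 2.1 − 3.9 − 4.2 + 4.0 + 13.2)/6 = 2.9333
Deviations from mean: 3.4667, -0.8333, -6.8333, -7.1333, 1.0667, 10.2667
Numerator Σ_{t=1}^{5}(x_t−x̄)(x_{t+1}−x̄) = 54.8922
Denominator Σ(x_t−x̄)² = 216.8333
r_1 = 54.8922 / 216.8333 = 0.253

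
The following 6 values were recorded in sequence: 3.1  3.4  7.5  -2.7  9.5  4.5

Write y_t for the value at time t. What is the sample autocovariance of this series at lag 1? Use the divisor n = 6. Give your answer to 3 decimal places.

Mean ȳ = (3.1 + 3.4 + 7.5 − 2.7 + 9.5 + 4.5)/6 = 4.2167
Deviations: -1.1167, -0.8167, 3.2833, -6.9167, 5.2833, 0.2833
Σ_{t=1}^{5}(y_t−ȳ)(y_{t+1}−ȳ) = -59.5253
γ_1 = -59.5253 / 6 = -9.921

-9.921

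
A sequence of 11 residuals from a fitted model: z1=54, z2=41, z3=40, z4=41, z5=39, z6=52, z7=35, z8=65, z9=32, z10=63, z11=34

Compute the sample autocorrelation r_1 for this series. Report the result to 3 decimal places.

-0.730

Mean z̄ = (54 + 41 + 40 + 41 + 39 + 52 + 35 + 65 + 32 + 63 + 34)/11 = 45.0909
Numerator Σ_{t=1}^{10}(z_t−z̄)(z_{t+1}−z̄) = -976.2810
Denominator Σ(z_t−z̄)² = 1336.9091
r_1 = -976.2810 / 1336.9091 = -0.730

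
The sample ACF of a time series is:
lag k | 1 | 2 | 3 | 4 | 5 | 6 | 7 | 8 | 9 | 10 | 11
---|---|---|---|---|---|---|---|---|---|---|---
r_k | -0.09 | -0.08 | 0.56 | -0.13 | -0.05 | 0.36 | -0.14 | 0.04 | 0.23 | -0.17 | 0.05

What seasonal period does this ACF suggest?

The largest autocorrelation is r_3 = 0.56, with weaker echoes at lags 6 (0.36) and 9 (0.23); the remaining lags stay at or below 0.05.
The dominant spike at lag 3 indicates a seasonal period of 3.

3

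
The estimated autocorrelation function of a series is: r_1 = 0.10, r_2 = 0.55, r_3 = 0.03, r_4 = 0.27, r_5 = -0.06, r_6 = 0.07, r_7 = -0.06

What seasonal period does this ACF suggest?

2

The largest autocorrelation is r_2 = 0.55, with a weaker echo at lag 4 (0.27); the remaining lags stay at or below 0.10.
The dominant spike at lag 2 indicates a seasonal period of 2.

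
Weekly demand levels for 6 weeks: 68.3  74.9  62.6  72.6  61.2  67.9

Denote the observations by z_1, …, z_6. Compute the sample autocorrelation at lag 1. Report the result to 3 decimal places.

Mean z̄ = (68.3 + 74.9 + 62.6 + 72.6 + 61.2 + 67.9)/6 = 67.9167
Deviations from mean: 0.3833, 6.9833, -5.3167, 4.6833, -6.7167, -0.0167
Numerator Σ_{t=1}^{5}(z_t−z̄)(z_{t+1}−z̄) = -90.6953
Denominator Σ(z_t−z̄)² = 144.2283
r_1 = -90.6953 / 144.2283 = -0.629

-0.629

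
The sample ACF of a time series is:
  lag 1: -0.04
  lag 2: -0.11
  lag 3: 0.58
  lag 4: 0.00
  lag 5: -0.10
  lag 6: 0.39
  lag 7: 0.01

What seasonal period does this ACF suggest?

The largest autocorrelation is r_3 = 0.58, with a weaker echo at lag 6 (0.39); the remaining lags stay at or below 0.01.
The dominant spike at lag 3 indicates a seasonal period of 3.

3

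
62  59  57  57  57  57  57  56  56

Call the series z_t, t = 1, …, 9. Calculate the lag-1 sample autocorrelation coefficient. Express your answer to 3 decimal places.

Mean z̄ = (62 + 59 + 57 + 57 + 57 + 57 + 57 + 56 + 56)/9 = 57.5556
Numerator Σ_{t=1}^{8}(z_t−z̄)(z_{t+1}−z̄) = 10.1358
Denominator Σ(z_t−z̄)² = 28.2222
r_1 = 10.1358 / 28.2222 = 0.359

0.359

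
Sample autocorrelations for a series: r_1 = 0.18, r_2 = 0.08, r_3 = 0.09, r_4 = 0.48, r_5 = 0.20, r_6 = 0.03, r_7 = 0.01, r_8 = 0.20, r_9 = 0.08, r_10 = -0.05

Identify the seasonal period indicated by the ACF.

4

The largest autocorrelation is r_4 = 0.48; the remaining lags stay at or below 0.20.
The dominant spike at lag 4 indicates a seasonal period of 4.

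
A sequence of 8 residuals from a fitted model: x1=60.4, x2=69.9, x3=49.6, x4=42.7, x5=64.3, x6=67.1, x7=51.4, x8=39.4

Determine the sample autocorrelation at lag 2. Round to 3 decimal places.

-0.694

Mean x̄ = (60.4 + 69.9 + 49.6 + 42.7 + 64.3 + 67.1 + 51.4 + 39.4)/8 = 55.6000
Deviations from mean: 4.8000, 14.3000, -6.0000, -12.9000, 8.7000, 11.5000, -4.2000, -16.2000
Σ(x_t−x̄)(x_{t+2}−x̄) = (-28.8000) + (-184.4700) + (-52.2000) + (-148.3500) + (-36.5400) + (-186.3000) = -636.6600
Denominator Σ(x_t−x̄)² = 917.9600
r_2 = -636.6600 / 917.9600 = -0.694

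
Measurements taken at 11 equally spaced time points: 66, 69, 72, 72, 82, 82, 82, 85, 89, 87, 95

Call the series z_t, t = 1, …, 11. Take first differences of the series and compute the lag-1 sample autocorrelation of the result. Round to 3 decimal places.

-0.501

First differences Δz: 3, 3, 0, 10, 0, 0, 3, 4, -2, 8
Mean of differences = 2.9000
Numerator Σ(Δz_t−Δz̄)(Δz_{t+1}−Δz̄) = -63.6100
Denominator Σ(Δz_t−Δz̄)² = 126.9000
r_1(Δz) = -63.6100 / 126.9000 = -0.501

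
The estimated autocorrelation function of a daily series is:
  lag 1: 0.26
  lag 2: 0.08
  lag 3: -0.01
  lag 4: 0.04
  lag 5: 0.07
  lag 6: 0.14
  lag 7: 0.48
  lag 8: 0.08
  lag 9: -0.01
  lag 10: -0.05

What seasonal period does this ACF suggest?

7

The largest autocorrelation is r_7 = 0.48; the remaining lags stay at or below 0.26. The elevated value at lag 1 (0.26), dropping to 0.08 at lag 2, reflects decaying short-term dependence rather than seasonality.
The dominant spike at lag 7 indicates a seasonal period of 7.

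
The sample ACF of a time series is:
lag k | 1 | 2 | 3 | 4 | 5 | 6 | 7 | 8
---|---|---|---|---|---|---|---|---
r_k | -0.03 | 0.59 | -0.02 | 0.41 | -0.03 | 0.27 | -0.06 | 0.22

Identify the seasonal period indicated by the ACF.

2

The largest autocorrelation is r_2 = 0.59, with weaker echoes at lags 4 (0.41), 6 (0.27) and 8 (0.22); the remaining lags stay at or below -0.02.
The dominant spike at lag 2 indicates a seasonal period of 2.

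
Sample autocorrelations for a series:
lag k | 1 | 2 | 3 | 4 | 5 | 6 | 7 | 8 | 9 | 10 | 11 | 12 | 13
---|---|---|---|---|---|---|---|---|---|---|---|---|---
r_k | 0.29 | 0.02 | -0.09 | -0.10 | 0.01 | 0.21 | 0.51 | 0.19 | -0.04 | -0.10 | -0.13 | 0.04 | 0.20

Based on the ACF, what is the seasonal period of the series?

7

The largest autocorrelation is r_7 = 0.51; the remaining lags stay at or below 0.29. The elevated value at lag 1 (0.29), dropping to 0.02 at lag 2, reflects decaying short-term dependence rather than seasonality.
The dominant spike at lag 7 indicates a seasonal period of 7.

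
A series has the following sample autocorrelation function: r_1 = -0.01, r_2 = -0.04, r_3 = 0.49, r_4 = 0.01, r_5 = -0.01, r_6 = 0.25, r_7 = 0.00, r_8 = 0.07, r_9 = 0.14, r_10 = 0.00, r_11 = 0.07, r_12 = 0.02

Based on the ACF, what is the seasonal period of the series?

The largest autocorrelation is r_3 = 0.49, with a weaker echo at lag 6 (0.25); the remaining lags stay at or below 0.14.
The dominant spike at lag 3 indicates a seasonal period of 3.

3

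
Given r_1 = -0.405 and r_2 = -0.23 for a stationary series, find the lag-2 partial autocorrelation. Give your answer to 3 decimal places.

φ_{22} = (r_2 − r_1²) / (1 − r_1²)
r_1² = (-0.405)² = 0.164025
Numerator = -0.23 − 0.1640 = -0.3940; denominator = 1 − 0.1640 = 0.8360
φ_{22} = -0.3940 / 0.8360 = -0.471

-0.471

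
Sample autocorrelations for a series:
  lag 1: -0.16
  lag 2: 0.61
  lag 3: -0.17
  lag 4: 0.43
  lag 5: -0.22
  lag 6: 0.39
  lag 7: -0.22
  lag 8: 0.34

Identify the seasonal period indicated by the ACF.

2

The largest autocorrelation is r_2 = 0.61, with weaker echoes at lags 4 (0.43), 6 (0.39) and 8 (0.34); the remaining lags stay at or below -0.16.
The dominant spike at lag 2 indicates a seasonal period of 2.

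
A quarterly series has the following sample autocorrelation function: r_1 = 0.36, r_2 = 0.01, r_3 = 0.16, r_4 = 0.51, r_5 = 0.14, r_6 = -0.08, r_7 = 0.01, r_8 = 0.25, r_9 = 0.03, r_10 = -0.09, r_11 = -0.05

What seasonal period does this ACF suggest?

4

The largest autocorrelation is r_4 = 0.51; the remaining lags stay at or below 0.36. The elevated value at lag 1 (0.36), dropping to 0.01 at lag 2, reflects decaying short-term dependence rather than seasonality.
The dominant spike at lag 4 indicates a seasonal period of 4.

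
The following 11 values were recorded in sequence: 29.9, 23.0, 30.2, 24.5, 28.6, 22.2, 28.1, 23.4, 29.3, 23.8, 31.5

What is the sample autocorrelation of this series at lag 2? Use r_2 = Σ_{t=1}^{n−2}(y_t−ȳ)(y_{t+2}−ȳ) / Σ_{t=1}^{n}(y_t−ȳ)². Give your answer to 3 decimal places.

0.683

Mean ȳ = (29.9 + 23.0 + 30.2 + 24.5 + 28.6 + 22.2 + 28.1 + 23.4 + 29.3 + 23.8 + 31.5)/11 = 26.7727
Numerator Σ_{t=1}^{9}(y_t−ȳ)(y_{t+2}−ȳ) = 79.1231
Denominator Σ(y_t−ȳ)² = 115.8818
r_2 = 79.1231 / 115.8818 = 0.683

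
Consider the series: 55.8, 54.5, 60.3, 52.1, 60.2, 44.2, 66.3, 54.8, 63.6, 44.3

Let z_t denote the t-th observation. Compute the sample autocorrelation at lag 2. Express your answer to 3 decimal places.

Mean z̄ = (55.8 + 54.5 + 60.3 + 52.1 + 60.2 + 44.2 + 66.3 + 54.8 + 63.6 + 44.3)/10 = 55.6100
Numerator Σ_{t=1}^{8}(z_t−z̄)(z_{t+2}−z̄) = 219.2468
Denominator Σ(z_t−z̄)² = 493.5290
r_2 = 219.2468 / 493.5290 = 0.444

0.444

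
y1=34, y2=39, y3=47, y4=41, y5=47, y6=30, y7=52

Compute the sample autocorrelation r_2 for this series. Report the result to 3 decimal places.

0.149

Mean ȳ = (34 + 39 + 47 + 41 + 47 + 30 + 52)/7 = 41.4286
Deviations from mean: -7.4286, -2.4286, 5.5714, -0.4286, 5.5714, -11.4286, 10.5714
Numerator Σ_{t=1}^{5}(y_t−ȳ)(y_{t+2}−ȳ) = 54.4898
Denominator Σ(y_t−ȳ)² = 365.7143
r_2 = 54.4898 / 365.7143 = 0.149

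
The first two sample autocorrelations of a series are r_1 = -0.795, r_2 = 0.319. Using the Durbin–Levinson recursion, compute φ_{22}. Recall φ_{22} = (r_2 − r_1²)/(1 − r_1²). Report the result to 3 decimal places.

φ_{22} = (r_2 − r_1²) / (1 − r_1²)
r_1² = (-0.795)² = 0.632025
Numerator = 0.319 − 0.6320 = -0.3130; denominator = 1 − 0.6320 = 0.3680
φ_{22} = -0.3130 / 0.3680 = -0.851

-0.851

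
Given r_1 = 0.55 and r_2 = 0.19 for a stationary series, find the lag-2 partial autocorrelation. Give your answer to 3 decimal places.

-0.161

φ_{22} = (r_2 − r_1²) / (1 − r_1²)
r_1² = (0.55)² = 0.3025
Numerator = 0.19 − 0.3025 = -0.1125; denominator = 1 − 0.3025 = 0.6975
φ_{22} = -0.1125 / 0.6975 = -0.161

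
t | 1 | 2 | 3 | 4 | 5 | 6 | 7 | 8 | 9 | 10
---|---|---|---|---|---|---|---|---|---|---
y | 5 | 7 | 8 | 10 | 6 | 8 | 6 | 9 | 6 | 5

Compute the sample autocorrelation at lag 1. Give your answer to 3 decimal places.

-0.154

Mean ȳ = (5 + 7 + 8 + 10 + 6 + 8 + 6 + 9 + 6 + 5)/10 = 7.0000
Numerator Σ_{t=1}^{9}(y_t−ȳ)(y_{t+1}−ȳ) = -4.0000
Denominator Σ(y_t−ȳ)² = 26.0000
r_1 = -4.0000 / 26.0000 = -0.154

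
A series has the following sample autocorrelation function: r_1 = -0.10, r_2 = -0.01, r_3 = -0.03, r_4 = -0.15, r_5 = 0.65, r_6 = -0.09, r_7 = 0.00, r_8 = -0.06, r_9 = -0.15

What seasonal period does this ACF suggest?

5

The largest autocorrelation is r_5 = 0.65; the remaining lags stay at or below 0.00.
The dominant spike at lag 5 indicates a seasonal period of 5.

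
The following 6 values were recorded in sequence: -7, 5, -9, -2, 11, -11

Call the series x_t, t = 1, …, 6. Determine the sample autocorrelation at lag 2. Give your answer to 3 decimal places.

-0.153

Mean x̄ = (-7 + 5 − 9 − 2 + 11 − 11)/6 = -2.1667
Deviations from mean: -4.8333, 7.1667, -6.8333, 0.1667, 13.1667, -8.8333
Σ(x_t−x̄)(x_{t+2}−x̄) = (33.0278) + (1.1944) + (-89.9722) + (-1.4722) = -57.2222
Denominator Σ(x_t−x̄)² = 372.8333
r_2 = -57.2222 / 372.8333 = -0.153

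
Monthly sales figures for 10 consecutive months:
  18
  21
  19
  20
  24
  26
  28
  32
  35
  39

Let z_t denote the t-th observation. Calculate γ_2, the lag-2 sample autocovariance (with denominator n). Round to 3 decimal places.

19.332

Mean z̄ = (18 + 21 + 19 + 20 + 24 + 26 + 28 + 32 + 35 + 39)/10 = 26.2000
Σ_{t=1}^{8}(z_t−z̄)(z_{t+2}−z̄) = 193.3200
γ_2 = 193.3200 / 10 = 19.332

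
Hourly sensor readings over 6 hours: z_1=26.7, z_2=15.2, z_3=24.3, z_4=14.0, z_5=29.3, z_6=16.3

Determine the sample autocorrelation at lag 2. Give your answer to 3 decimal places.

0.551

Mean z̄ = (26.7 + 15.2 + 24.3 + 14.0 + 29.3 + 16.3)/6 = 20.9667
Deviations from mean: 5.7333, -5.7667, 3.3333, -6.9667, 8.3333, -4.6667
Numerator Σ_{t=1}^{4}(z_t−z̄)(z_{t+2}−z̄) = 119.5744
Denominator Σ(z_t−z̄)² = 216.9933
r_2 = 119.5744 / 216.9933 = 0.551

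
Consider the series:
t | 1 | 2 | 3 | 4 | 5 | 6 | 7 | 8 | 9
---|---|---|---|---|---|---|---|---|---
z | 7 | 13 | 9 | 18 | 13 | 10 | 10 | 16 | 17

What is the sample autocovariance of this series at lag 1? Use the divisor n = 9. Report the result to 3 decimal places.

-1.010

Mean z̄ = (7 + 13 + 9 + 18 + 13 + 10 + 10 + 16 + 17)/9 = 12.5556
Σ_{t=1}^{8}(z_t−z̄)(z_{t+1}−z̄) = -9.0864
γ_1 = -9.0864 / 9 = -1.010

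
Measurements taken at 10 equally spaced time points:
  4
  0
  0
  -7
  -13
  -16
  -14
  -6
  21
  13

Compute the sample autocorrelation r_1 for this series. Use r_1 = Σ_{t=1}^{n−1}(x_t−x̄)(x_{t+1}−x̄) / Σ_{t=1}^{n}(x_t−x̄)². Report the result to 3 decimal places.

0.529

Mean x̄ = (4 + 0 + 0 − 7 − 13 − 16 − 14 − 6 + 21 + 13)/10 = -1.8000
Numerator Σ_{t=1}^{9}(x_t−x̄)(x_{t+1}−x̄) = 687.7600
Denominator Σ(x_t−x̄)² = 1299.6000
r_1 = 687.7600 / 1299.6000 = 0.529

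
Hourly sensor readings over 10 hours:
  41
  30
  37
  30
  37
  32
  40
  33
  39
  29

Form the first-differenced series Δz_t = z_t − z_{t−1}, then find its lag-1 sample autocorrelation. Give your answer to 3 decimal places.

-0.756

First differences Δz: -11, 7, -7, 7, -5, 8, -7, 6, -10
Mean of differences = -1.3333
Numerator Σ(Δz_t−Δz̄)(Δz_{t+1}−Δz̄) = -397.7778
Denominator Σ(Δz_t−Δz̄)² = 526.0000
r_1(Δz) = -397.7778 / 526.0000 = -0.756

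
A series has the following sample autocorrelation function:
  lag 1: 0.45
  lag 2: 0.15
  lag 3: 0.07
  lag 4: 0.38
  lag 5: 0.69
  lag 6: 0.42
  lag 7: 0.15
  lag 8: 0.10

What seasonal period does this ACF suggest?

The largest autocorrelation is r_5 = 0.69; the remaining lags stay at or below 0.45. The elevated value at lag 1 (0.45), dropping to 0.15 at lag 2, reflects decaying short-term dependence rather than seasonality.
The dominant spike at lag 5 indicates a seasonal period of 5.

5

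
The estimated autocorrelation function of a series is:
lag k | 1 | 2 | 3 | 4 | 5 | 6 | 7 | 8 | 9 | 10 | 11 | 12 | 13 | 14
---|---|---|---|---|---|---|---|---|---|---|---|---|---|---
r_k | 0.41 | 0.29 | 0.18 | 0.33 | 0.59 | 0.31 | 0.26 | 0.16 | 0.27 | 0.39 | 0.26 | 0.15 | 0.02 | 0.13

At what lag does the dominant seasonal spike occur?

5

The largest autocorrelation is r_5 = 0.59; the remaining lags stay at or below 0.41. The elevated value at lag 1 (0.41), dropping to 0.29 at lag 2, reflects decaying short-term dependence rather than seasonality.
The dominant spike at lag 5 indicates a seasonal period of 5.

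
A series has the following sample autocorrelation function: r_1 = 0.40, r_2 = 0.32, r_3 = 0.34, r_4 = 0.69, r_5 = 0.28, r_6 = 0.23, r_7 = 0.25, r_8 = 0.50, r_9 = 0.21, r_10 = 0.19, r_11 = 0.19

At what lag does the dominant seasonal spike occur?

The largest autocorrelation is r_4 = 0.69, with a weaker echo at lag 8 (0.50); the remaining lags stay at or below 0.40. The elevated value at lag 1 (0.40), dropping to 0.32 at lag 2, reflects decaying short-term dependence rather than seasonality.
The dominant spike at lag 4 indicates a seasonal period of 4.

4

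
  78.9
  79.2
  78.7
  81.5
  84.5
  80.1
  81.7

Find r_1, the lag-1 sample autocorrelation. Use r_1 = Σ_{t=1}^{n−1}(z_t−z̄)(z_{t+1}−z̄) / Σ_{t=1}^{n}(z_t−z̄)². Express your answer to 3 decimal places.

Mean z̄ = (78.9 + 79.2 + 78.7 + 81.5 + 84.5 + 80.1 + 81.7)/7 = 80.6571
Σ(z_t−z̄)(z_{t+1}−z̄) = (2.5604) + (2.8518) + (-1.6496) + (3.2390) + (-2.1410) + (-0.5810) = 4.2796
Denominator Σ(z_t−z̄)² = 25.9171
r_1 = 4.2796 / 25.9171 = 0.165

0.165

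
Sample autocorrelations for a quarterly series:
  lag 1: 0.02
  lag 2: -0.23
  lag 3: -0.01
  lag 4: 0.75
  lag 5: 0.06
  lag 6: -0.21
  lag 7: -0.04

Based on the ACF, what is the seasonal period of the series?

4

The largest autocorrelation is r_4 = 0.75; the remaining lags stay at or below 0.06.
The dominant spike at lag 4 indicates a seasonal period of 4.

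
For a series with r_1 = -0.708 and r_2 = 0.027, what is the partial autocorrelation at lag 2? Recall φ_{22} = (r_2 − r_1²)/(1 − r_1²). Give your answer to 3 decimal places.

-0.951

φ_{22} = (r_2 − r_1²) / (1 − r_1²)
r_1² = (-0.708)² = 0.501264
Numerator = 0.027 − 0.5013 = -0.4743; denominator = 1 − 0.5013 = 0.4987
φ_{22} = -0.4743 / 0.4987 = -0.951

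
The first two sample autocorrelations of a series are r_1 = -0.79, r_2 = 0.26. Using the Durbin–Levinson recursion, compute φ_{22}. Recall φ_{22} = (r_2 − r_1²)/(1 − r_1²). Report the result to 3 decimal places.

φ_{22} = (r_2 − r_1²) / (1 − r_1²)
r_1² = (-0.79)² = 0.6241
Numerator = 0.26 − 0.6241 = -0.3641; denominator = 1 − 0.6241 = 0.3759
φ_{22} = -0.3641 / 0.3759 = -0.969

-0.969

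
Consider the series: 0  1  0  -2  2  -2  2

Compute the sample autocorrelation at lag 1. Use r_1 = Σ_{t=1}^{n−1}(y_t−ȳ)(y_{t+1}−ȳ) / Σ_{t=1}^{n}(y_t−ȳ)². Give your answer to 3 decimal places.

Mean ȳ = (0 + 1 + 0 − 2 + 2 − 2 + 2)/7 = 0.1429
Deviations from mean: -0.1429, 0.8571, -0.1429, -2.1429, 1.8571, -2.1429, 1.8571
Σ(y_t−ȳ)(y_{t+1}−ȳ) = (-0.1224) + (-0.1224) + (0.3061) + (-3.9796) + (-3.9796) + (-3.9796) = -11.8776
Denominator Σ(y_t−ȳ)² = 16.8571
r_1 = -11.8776 / 16.8571 = -0.705

-0.705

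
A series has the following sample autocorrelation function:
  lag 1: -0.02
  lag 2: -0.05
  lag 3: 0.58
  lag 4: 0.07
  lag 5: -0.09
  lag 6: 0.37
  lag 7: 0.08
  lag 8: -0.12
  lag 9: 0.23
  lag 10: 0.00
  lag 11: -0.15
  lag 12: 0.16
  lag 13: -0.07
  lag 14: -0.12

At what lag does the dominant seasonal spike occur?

The largest autocorrelation is r_3 = 0.58, with weaker echoes at lags 6 (0.37), 9 (0.23) and 12 (0.16); the remaining lags stay at or below 0.08.
The dominant spike at lag 3 indicates a seasonal period of 3.

3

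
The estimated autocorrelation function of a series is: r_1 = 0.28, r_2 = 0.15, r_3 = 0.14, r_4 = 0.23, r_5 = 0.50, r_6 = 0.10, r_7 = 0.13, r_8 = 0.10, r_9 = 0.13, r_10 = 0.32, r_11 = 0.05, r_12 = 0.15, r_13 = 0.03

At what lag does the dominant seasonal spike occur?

5

The largest autocorrelation is r_5 = 0.50, with a weaker echo at lag 10 (0.32); the remaining lags stay at or below 0.28. The elevated value at lag 1 (0.28), dropping to 0.15 at lag 2, reflects decaying short-term dependence rather than seasonality.
The dominant spike at lag 5 indicates a seasonal period of 5.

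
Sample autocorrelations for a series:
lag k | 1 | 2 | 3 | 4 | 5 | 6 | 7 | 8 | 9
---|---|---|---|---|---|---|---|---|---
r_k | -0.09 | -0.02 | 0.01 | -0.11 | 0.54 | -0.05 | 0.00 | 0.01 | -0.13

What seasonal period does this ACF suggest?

5

The largest autocorrelation is r_5 = 0.54; the remaining lags stay at or below 0.01.
The dominant spike at lag 5 indicates a seasonal period of 5.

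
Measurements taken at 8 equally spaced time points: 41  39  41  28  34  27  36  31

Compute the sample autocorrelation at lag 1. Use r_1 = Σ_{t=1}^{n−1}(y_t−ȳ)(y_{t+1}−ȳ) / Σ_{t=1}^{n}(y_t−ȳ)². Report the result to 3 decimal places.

Mean ȳ = (41 + 39 + 41 + 28 + 34 + 27 + 36 + 31)/8 = 34.6250
Deviations from mean: 6.3750, 4.3750, 6.3750, -6.6250, -0.6250, -7.6250, 1.3750, -3.6250
Σ(y_t−ȳ)(y_{t+1}−ȳ) = (27.8906) + (27.8906) + (-42.2344) + (4.1406) + (4.7656) + (-10.4844) + (-4.9844) = 6.9844
Denominator Σ(y_t−ȳ)² = 217.8750
r_1 = 6.9844 / 217.8750 = 0.032

0.032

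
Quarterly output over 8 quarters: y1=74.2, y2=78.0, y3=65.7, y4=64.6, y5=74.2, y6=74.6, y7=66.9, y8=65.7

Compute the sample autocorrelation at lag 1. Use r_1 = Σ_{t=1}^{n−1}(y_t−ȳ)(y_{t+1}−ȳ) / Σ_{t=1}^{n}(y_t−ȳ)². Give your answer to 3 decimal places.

0.082

Mean ȳ = (74.2 + 78.0 + 65.7 + 64.6 + 74.2 + 74.6 + 66.9 + 65.7)/8 = 70.4875
Deviations from mean: 3.7125, 7.5125, -4.7875, -5.8875, 3.7125, 4.1125, -3.5875, -4.7875
Numerator Σ_{t=1}^{7}(y_t−ȳ)(y_{t+1}−ȳ) = 15.9423
Denominator Σ(y_t−ȳ)² = 194.2888
r_1 = 15.9423 / 194.2888 = 0.082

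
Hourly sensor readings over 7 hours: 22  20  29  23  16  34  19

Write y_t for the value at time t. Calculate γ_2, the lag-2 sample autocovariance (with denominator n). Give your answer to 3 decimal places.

-2.840

Mean ȳ = (22 + 20 + 29 + 23 + 16 + 34 + 19)/7 = 23.2857
Deviations: -1.2857, -3.2857, 5.7143, -0.2857, -7.2857, 10.7143, -4.2857
Σ_{t=1}^{5}(y_t−ȳ)(y_{t+2}−ȳ) = -19.8776
γ_2 = -19.8776 / 7 = -2.840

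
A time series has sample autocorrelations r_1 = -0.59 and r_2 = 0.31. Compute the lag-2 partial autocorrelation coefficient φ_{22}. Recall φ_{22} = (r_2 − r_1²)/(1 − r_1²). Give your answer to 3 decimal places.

-0.058

φ_{22} = (r_2 − r_1²) / (1 − r_1²)
r_1² = (-0.59)² = 0.3481
Numerator = 0.31 − 0.3481 = -0.0381; denominator = 1 − 0.3481 = 0.6519
φ_{22} = -0.0381 / 0.6519 = -0.058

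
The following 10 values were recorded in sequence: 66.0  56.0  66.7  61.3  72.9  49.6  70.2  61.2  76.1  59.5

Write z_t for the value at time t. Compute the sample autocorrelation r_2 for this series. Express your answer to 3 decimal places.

0.469

Mean z̄ = (66.0 + 56.0 + 66.7 + 61.3 + 72.9 + 49.6 + 70.2 + 61.2 + 76.1 + 59.5)/10 = 63.9500
Numerator Σ_{t=1}^{8}(z_t−z̄)(z_{t+2}−z̄) = 272.9200
Denominator Σ(z_t−z̄)² = 582.0650
r_2 = 272.9200 / 582.0650 = 0.469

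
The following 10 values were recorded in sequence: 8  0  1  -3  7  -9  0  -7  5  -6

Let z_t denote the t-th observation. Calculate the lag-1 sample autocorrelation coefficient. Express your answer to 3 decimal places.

-0.495

Mean z̄ = (8 + 0 + 1 − 3 + 7 − 9 + 0 − 7 + 5 − 6)/10 = -0.4000
Numerator Σ_{t=1}^{9}(z_t−z̄)(z_{t+1}−z̄) = -154.5600
Denominator Σ(z_t−z̄)² = 312.4000
r_1 = -154.5600 / 312.4000 = -0.495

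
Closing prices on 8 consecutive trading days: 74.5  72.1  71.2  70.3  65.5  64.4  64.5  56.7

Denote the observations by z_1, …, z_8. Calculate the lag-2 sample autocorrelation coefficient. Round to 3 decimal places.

Mean z̄ = (74.5 + 72.1 + 71.2 + 70.3 + 65.5 + 64.4 + 64.5 + 56.7)/8 = 67.4000
Deviations from mean: 7.1000, 4.7000, 3.8000, 2.9000, -1.9000, -3.0000, -2.9000, -10.7000
Σ(z_t−z̄)(z_{t+2}−z̄) = (26.9800) + (13.6300) + (-7.2200) + (-8.7000) + (5.5100) + (32.1000) = 62.3000
Denominator Σ(z_t−z̄)² = 230.8600
r_2 = 62.3000 / 230.8600 = 0.270

0.270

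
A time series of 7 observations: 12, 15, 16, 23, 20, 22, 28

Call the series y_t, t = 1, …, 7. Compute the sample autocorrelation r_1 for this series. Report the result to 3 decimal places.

Mean ȳ = (12 + 15 + 16 + 23 + 20 + 22 + 28)/7 = 19.4286
Deviations from mean: -7.4286, -4.4286, -3.4286, 3.5714, 0.5714, 2.5714, 8.5714
Σ(y_t−ȳ)(y_{t+1}−ȳ) = (32.8980) + (15.1837) + (-12.2449) + (2.0408) + (1.4694) + (22.0408) = 61.3878
Denominator Σ(y_t−ȳ)² = 179.7143
r_1 = 61.3878 / 179.7143 = 0.342

0.342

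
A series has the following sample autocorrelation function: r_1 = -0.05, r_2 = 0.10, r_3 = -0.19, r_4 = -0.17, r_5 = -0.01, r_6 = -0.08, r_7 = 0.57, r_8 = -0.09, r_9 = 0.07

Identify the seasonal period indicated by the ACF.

7

The largest autocorrelation is r_7 = 0.57; the remaining lags stay at or below 0.10.
The dominant spike at lag 7 indicates a seasonal period of 7.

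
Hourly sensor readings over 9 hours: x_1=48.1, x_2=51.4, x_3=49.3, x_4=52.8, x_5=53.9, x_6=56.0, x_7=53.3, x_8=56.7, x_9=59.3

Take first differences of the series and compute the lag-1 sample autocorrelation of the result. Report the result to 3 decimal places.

-0.545

First differences Δx: 3.3, -2.1, 3.5, 1.1, 2.1, -2.7, 3.4, 2.6
Mean of differences = 1.4000
Numerator Σ(Δx_t−Δx̄)(Δx_{t+1}−Δx̄) = -23.5100
Denominator Σ(Δx_t−Δx̄)² = 43.1000
r_1(Δx) = -23.5100 / 43.1000 = -0.545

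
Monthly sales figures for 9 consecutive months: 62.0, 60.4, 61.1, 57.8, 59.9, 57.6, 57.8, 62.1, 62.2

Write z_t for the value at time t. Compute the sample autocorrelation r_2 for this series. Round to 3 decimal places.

Mean z̄ = (62.0 + 60.4 + 61.1 + 57.8 + 59.9 + 57.6 + 57.8 + 62.1 + 62.2)/9 = 60.1000
Σ(z_t−z̄)(z_{t+2}−z̄) = (1.9000) + (-0.6900) + (-0.2000) + (5.7500) + (0.4600) + (-5.0000) + (-4.8300) = -2.6100
Denominator Σ(z_t−z̄)² = 29.9800
r_2 = -2.6100 / 29.9800 = -0.087

-0.087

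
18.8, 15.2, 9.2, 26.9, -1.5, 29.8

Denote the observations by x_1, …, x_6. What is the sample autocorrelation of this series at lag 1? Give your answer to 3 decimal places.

-0.744

Mean x̄ = (18.8 + 15.2 + 9.2 + 26.9 − 1.5 + 29.8)/6 = 16.4000
Deviations from mean: 2.4000, -1.2000, -7.2000, 10.5000, -17.9000, 13.4000
Numerator Σ_{t=1}^{5}(x_t−x̄)(x_{t+1}−x̄) = -497.6500
Denominator Σ(x_t−x̄)² = 669.2600
r_1 = -497.6500 / 669.2600 = -0.744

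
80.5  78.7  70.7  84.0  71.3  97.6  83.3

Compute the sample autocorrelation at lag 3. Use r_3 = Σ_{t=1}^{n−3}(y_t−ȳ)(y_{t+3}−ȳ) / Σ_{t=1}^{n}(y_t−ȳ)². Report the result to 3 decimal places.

-0.288

Mean ȳ = (80.5 + 78.7 + 70.7 + 84.0 + 71.3 + 97.6 + 83.3)/7 = 80.8714
Deviations from mean: -0.3714, -2.1714, -10.1714, 3.1286, -9.5714, 16.7286, 2.4286
Σ(y_t−ȳ)(y_{t+3}−ȳ) = (-1.1620) + (20.7837) + (-170.1535) + (7.5980) = -142.9339
Denominator Σ(y_t−ȳ)² = 495.4543
r_3 = -142.9339 / 495.4543 = -0.288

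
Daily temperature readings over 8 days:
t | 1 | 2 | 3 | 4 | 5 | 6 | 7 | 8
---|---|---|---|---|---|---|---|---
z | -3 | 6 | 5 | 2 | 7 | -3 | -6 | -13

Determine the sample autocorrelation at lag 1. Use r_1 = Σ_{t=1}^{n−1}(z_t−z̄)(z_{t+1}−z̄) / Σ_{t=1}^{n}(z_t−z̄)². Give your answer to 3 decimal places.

0.352

Mean z̄ = (-3 + 6 + 5 + 2 + 7 − 3 − 6 − 13)/8 = -0.6250
Numerator Σ_{t=1}^{7}(z_t−z̄)(z_{t+1}−z̄) = 117.4844
Denominator Σ(z_t−z̄)² = 333.8750
r_1 = 117.4844 / 333.8750 = 0.352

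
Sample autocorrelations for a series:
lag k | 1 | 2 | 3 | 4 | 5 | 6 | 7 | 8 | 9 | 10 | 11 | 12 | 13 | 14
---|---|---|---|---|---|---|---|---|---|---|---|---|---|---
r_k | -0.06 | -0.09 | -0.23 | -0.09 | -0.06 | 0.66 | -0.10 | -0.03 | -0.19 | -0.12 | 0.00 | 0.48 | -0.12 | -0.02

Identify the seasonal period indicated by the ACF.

6

The largest autocorrelation is r_6 = 0.66, with a weaker echo at lag 12 (0.48); the remaining lags stay at or below 0.00.
The dominant spike at lag 6 indicates a seasonal period of 6.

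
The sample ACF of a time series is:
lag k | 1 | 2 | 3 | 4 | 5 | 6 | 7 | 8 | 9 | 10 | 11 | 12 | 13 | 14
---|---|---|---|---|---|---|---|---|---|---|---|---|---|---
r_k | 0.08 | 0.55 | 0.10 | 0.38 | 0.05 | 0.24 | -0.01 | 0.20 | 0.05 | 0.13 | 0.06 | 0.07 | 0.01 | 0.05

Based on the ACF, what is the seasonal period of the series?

2

The largest autocorrelation is r_2 = 0.55, with weaker echoes at lags 4 (0.38), 6 (0.24) and 8 (0.20); the remaining lags stay at or below 0.13.
The dominant spike at lag 2 indicates a seasonal period of 2.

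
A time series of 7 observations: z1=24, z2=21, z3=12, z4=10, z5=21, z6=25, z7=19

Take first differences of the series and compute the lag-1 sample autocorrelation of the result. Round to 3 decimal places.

First differences Δz: -3, -9, -2, 11, 4, -6
Mean of differences = -0.8333
Numerator Σ(Δz_t−Δz̄)(Δz_{t+1}−Δz̄) = 45.6389
Denominator Σ(Δz_t−Δz̄)² = 262.8333
r_1(Δz) = 45.6389 / 262.8333 = 0.174

0.174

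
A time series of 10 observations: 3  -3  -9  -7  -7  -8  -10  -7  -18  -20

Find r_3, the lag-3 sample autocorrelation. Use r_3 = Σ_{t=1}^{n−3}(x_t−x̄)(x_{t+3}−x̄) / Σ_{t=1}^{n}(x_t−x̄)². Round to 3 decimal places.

0.096

Mean x̄ = (3 − 3 − 9 − 7 − 7 − 8 − 10 − 7 − 18 − 20)/10 = -8.6000
Numerator Σ_{t=1}^{7}(x_t−x̄)(x_{t+3}−x̄) = 37.9200
Denominator Σ(x_t−x̄)² = 394.4000
r_3 = 37.9200 / 394.4000 = 0.096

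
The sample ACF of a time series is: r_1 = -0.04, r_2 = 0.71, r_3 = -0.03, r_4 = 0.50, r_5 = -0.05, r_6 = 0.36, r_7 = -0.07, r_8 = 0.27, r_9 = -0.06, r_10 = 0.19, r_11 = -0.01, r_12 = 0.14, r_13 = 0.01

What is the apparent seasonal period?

2

The largest autocorrelation is r_2 = 0.71, with weaker echoes at lags 4 (0.50), 6 (0.36), 8 (0.27) and 10 (0.19); the remaining lags stay at or below 0.14.
The dominant spike at lag 2 indicates a seasonal period of 2.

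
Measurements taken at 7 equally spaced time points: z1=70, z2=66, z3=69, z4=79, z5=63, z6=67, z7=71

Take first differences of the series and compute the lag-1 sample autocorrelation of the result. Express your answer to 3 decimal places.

First differences Δz: -4, 3, 10, -16, 4, 4
Mean of differences = 0.1667
Numerator Σ(Δz_t−Δz̄)(Δz_{t+1}−Δz̄) = -190.1944
Denominator Σ(Δz_t−Δz̄)² = 412.8333
r_1(Δz) = -190.1944 / 412.8333 = -0.461

-0.461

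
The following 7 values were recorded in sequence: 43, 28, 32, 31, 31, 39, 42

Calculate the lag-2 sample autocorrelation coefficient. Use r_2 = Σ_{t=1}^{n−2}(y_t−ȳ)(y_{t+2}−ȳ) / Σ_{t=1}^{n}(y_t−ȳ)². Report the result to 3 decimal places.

Mean ȳ = (43 + 28 + 32 + 31 + 31 + 39 + 42)/7 = 35.1429
Deviations from mean: 7.8571, -7.1429, -3.1429, -4.1429, -4.1429, 3.8571, 6.8571
Σ(y_t−ȳ)(y_{t+2}−ȳ) = (-24.6939) + (29.5918) + (13.0204) + (-15.9796) + (-28.4082) = -26.4694
Denominator Σ(y_t−ȳ)² = 218.8571
r_2 = -26.4694 / 218.8571 = -0.121

-0.121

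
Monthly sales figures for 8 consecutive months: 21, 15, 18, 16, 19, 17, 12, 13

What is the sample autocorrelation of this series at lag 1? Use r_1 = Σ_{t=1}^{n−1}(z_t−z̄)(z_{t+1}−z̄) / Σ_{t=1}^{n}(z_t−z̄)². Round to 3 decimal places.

Mean z̄ = (21 + 15 + 18 + 16 + 19 + 17 + 12 + 13)/8 = 16.3750
Σ(z_t−z̄)(z_{t+1}−z̄) = (-6.3594) + (-2.2344) + (-0.6094) + (-0.9844) + (1.6406) + (-2.7344) + (14.7656) = 3.4844
Denominator Σ(z_t−z̄)² = 63.8750
r_1 = 3.4844 / 63.8750 = 0.055

0.055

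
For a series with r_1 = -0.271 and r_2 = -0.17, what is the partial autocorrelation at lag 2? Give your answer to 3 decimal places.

-0.263

φ_{22} = (r_2 − r_1²) / (1 − r_1²)
r_1² = (-0.271)² = 0.073441
Numerator = -0.17 − 0.0734 = -0.2434; denominator = 1 − 0.0734 = 0.9266
φ_{22} = -0.2434 / 0.9266 = -0.263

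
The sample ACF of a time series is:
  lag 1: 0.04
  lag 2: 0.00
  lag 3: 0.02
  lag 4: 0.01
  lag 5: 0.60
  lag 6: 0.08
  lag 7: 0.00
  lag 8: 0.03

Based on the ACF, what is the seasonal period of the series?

5

The largest autocorrelation is r_5 = 0.60; the remaining lags stay at or below 0.08.
The dominant spike at lag 5 indicates a seasonal period of 5.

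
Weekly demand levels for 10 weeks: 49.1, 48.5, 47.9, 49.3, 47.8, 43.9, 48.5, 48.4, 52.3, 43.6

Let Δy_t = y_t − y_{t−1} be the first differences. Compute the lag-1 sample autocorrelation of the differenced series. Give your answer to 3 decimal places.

-0.369

First differences Δy: -0.6, -0.6, 1.4, -1.5, -3.9, 4.6, -0.1, 3.9, -8.7
Mean of differences = -0.6111
Numerator Σ(Δy_t−Δȳ)(Δy_{t+1}−Δȳ) = -47.5012
Denominator Σ(Δy_t−Δȳ)² = 128.8489
r_1(Δy) = -47.5012 / 128.8489 = -0.369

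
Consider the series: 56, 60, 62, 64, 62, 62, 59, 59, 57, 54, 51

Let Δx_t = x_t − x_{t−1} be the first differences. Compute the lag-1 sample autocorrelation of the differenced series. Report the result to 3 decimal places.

First differences Δx: 4, 2, 2, -2, 0, -3, 0, -2, -3, -3
Mean of differences = -0.5000
Numerator Σ(Δx_t−Δx̄)(Δx_{t+1}−Δx̄) = 19.7500
Denominator Σ(Δx_t−Δx̄)² = 56.5000
r_1(Δx) = 19.7500 / 56.5000 = 0.350

0.350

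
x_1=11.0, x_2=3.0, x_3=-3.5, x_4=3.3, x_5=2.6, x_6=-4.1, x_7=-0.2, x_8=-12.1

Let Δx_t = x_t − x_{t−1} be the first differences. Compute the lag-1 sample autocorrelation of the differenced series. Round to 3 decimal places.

First differences Δx: -8.0, -6.5, 6.8, -0.7, -6.7, 3.9, -11.9
Mean of differences = -3.3000
Numerator Σ(Δx_t−Δx̄)(Δx_{t+1}−Δx̄) = -86.2600
Denominator Σ(Δx_t−Δx̄)² = 278.4600
r_1(Δx) = -86.2600 / 278.4600 = -0.310

-0.310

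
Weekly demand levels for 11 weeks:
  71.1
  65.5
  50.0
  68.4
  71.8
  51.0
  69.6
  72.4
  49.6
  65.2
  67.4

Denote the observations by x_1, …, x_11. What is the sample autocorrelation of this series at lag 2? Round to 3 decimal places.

-0.545

Mean x̄ = (71.1 + 65.5 + 50.0 + 68.4 + 71.8 + 51.0 + 69.6 + 72.4 + 49.6 + 65.2 + 67.4)/11 = 63.8182
Numerator Σ_{t=1}^{9}(x_t−x̄)(x_{t+2}−x̄) = -447.0698
Denominator Σ(x_t−x̄)² = 819.7764
r_2 = -447.0698 / 819.7764 = -0.545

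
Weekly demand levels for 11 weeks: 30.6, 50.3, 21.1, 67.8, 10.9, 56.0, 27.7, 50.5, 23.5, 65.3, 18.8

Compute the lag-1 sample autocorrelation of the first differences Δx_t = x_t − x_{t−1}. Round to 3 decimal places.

First differences Δx: 19.7, -29.2, 46.7, -56.9, 45.1, -28.3, 22.8, -27.0, 41.8, -46.5
Mean of differences = -1.1800
Numerator Σ(Δx_t−Δx̄)(Δx_{t+1}−Δx̄) = -12755.4624
Denominator Σ(Δx_t−Δx̄)² = 14638.5360
r_1(Δx) = -12755.4624 / 14638.5360 = -0.871

-0.871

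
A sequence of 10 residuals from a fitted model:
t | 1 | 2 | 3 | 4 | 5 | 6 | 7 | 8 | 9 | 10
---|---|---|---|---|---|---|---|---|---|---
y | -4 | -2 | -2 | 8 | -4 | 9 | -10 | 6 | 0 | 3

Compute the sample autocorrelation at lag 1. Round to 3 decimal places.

-0.683

Mean ȳ = (-4 − 2 − 2 + 8 − 4 + 9 − 10 + 6 + 0 + 3)/10 = 0.4000
Numerator Σ_{t=1}^{9}(y_t−ȳ)(y_{t+1}−ȳ) = -224.1600
Denominator Σ(y_t−ȳ)² = 328.4000
r_1 = -224.1600 / 328.4000 = -0.683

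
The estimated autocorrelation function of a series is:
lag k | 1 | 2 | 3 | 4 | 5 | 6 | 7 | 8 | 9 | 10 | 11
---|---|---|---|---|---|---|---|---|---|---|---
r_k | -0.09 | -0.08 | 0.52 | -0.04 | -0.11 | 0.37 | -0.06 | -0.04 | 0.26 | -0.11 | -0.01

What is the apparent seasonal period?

3

The largest autocorrelation is r_3 = 0.52, with weaker echoes at lags 6 (0.37) and 9 (0.26); the remaining lags stay at or below -0.01.
The dominant spike at lag 3 indicates a seasonal period of 3.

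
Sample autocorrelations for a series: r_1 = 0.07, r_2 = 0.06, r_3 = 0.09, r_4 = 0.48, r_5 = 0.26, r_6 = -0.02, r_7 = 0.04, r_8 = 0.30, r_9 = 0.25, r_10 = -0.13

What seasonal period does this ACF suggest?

4

The largest autocorrelation is r_4 = 0.48, with a weaker echo at lag 8 (0.30); the remaining lags stay at or below 0.26.
The dominant spike at lag 4 indicates a seasonal period of 4.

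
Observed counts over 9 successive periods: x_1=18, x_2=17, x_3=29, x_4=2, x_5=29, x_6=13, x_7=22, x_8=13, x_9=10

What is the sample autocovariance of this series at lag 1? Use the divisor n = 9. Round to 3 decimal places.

Mean x̄ = (18 + 17 + 29 + 2 + 29 + 13 + 22 + 13 + 10)/9 = 17.0000
Σ_{t=1}^{8}(x_t−x̄)(x_{t+1}−x̄) = -420.0000
γ_1 = -420.0000 / 9 = -46.667

-46.667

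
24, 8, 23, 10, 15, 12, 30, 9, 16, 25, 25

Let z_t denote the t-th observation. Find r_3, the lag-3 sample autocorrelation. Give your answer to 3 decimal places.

-0.143

Mean z̄ = (24 + 8 + 23 + 10 + 15 + 12 + 30 + 9 + 16 + 25 + 25)/11 = 17.9091
Numerator Σ_{t=1}^{8}(z_t−z̄)(z_{t+3}−z̄) = -85.2975
Denominator Σ(z_t−z̄)² = 596.9091
r_3 = -85.2975 / 596.9091 = -0.143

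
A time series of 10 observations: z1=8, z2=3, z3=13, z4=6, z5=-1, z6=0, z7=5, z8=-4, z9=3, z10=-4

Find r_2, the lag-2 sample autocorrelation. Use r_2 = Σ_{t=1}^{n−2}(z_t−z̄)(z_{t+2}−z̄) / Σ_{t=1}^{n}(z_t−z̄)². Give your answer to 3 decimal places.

Mean z̄ = (8 + 3 + 13 + 6 − 1 + 0 + 5 − 4 + 3 − 4)/10 = 2.9000
Numerator Σ_{t=1}^{8}(z_t−z̄)(z_{t+2}−z̄) = 63.0800
Denominator Σ(z_t−z̄)² = 260.9000
r_2 = 63.0800 / 260.9000 = 0.242

0.242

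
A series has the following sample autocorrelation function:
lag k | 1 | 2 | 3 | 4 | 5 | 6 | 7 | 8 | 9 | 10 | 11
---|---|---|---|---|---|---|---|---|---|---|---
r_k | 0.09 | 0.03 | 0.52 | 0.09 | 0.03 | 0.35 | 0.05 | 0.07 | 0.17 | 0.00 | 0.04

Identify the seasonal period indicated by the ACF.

The largest autocorrelation is r_3 = 0.52, with weaker echoes at lags 6 (0.35) and 9 (0.17); the remaining lags stay at or below 0.09.
The dominant spike at lag 3 indicates a seasonal period of 3.

3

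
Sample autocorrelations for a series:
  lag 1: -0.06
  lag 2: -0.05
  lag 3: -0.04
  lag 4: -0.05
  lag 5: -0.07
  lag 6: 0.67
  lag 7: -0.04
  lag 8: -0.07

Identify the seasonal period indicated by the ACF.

6

The largest autocorrelation is r_6 = 0.67; the remaining lags stay at or below -0.04.
The dominant spike at lag 6 indicates a seasonal period of 6.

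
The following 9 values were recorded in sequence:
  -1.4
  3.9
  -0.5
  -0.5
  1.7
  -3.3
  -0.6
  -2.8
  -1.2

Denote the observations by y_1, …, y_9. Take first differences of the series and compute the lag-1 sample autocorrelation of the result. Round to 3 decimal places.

First differences Δy: 5.3, -4.4, 0.0, 2.2, -5.0, 2.7, -2.2, 1.6
Mean of differences = 0.0250
Numerator Σ(Δy_t−Δȳ)(Δy_{t+1}−Δȳ) = -57.1131
Denominator Σ(Δy_t−Δȳ)² = 91.9750
r_1(Δy) = -57.1131 / 91.9750 = -0.621

-0.621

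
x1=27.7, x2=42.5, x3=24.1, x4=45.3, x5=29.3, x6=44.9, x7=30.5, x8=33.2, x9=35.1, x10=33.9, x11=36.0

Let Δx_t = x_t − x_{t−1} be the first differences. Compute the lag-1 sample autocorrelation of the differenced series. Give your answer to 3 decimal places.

First differences Δx: 14.8, -18.4, 21.2, -16.0, 15.6, -14.4, 2.7, 1.9, -1.2, 2.1
Mean of differences = 0.8300
Numerator Σ(Δx_t−Δx̄)(Δx_{t+1}−Δx̄) = -1507.9409
Denominator Σ(Δx_t−Δx̄)² = 1723.6210
r_1(Δx) = -1507.9409 / 1723.6210 = -0.875

-0.875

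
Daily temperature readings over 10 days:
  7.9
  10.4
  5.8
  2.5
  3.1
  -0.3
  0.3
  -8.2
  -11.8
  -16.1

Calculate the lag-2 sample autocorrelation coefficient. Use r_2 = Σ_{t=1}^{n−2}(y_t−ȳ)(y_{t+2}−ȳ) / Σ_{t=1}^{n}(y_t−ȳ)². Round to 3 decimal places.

0.326

Mean ȳ = (7.9 + 10.4 + 5.8 + 2.5 + 3.1 − 0.3 + 0.3 − 8.2 − 11.8 − 16.1)/10 = -0.6400
Numerator Σ_{t=1}^{8}(y_t−ȳ)(y_{t+2}−ȳ) = 222.1488
Denominator Σ(y_t−ȳ)² = 681.8440
r_2 = 222.1488 / 681.8440 = 0.326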